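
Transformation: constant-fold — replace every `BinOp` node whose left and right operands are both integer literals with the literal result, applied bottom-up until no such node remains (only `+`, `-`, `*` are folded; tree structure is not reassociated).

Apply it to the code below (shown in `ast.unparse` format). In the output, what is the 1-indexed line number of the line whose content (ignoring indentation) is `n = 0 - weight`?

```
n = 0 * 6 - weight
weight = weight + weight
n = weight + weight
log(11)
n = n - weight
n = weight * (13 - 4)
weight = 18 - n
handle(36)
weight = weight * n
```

Transformed code:
n = 0 - weight
weight = weight + weight
n = weight + weight
log(11)
n = n - weight
n = weight * 9
weight = 18 - n
handle(36)
weight = weight * n

1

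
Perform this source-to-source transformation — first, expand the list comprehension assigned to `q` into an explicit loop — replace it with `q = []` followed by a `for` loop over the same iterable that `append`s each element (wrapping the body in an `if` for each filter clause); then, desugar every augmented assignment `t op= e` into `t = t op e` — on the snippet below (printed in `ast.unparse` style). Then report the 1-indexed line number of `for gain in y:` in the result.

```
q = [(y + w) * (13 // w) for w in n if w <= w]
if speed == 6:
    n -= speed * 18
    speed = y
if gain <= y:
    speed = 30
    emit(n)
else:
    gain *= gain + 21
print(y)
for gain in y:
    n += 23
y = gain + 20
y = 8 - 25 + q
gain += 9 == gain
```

14

Transformed code:
q = []
for w in n:
    if w <= w:
        q.append((y + w) * (13 // w))
if speed == 6:
    n = n - speed * 18
    speed = y
if gain <= y:
    speed = 30
    emit(n)
else:
    gain = gain * (gain + 21)
print(y)
for gain in y:
    n = n + 23
y = gain + 20
y = 8 - 25 + q
gain = gain + (9 == gain)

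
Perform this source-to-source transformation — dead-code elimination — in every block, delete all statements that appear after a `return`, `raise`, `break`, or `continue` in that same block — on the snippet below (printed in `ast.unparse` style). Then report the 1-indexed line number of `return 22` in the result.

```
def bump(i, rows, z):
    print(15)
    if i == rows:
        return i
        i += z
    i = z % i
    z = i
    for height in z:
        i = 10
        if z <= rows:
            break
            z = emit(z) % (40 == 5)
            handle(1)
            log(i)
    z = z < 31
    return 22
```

Transformed code:
def bump(i, rows, z):
    print(15)
    if i == rows:
        return i
    i = z % i
    z = i
    for height in z:
        i = 10
        if z <= rows:
            break
    z = z < 31
    return 22

12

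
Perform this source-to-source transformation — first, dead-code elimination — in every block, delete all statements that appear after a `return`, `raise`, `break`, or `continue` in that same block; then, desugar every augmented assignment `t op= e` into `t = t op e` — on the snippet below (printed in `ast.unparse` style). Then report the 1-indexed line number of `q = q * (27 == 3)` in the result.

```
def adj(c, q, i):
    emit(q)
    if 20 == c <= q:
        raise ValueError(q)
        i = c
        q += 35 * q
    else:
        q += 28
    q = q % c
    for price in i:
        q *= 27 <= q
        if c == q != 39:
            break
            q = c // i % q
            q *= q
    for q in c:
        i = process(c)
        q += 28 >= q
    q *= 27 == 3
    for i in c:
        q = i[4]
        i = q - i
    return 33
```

Transformed code:
def adj(c, q, i):
    emit(q)
    if 20 == c <= q:
        raise ValueError(q)
    else:
        q = q + 28
    q = q % c
    for price in i:
        q = q * (27 <= q)
        if c == q != 39:
            break
    for q in c:
        i = process(c)
        q = q + (28 >= q)
    q = q * (27 == 3)
    for i in c:
        q = i[4]
        i = q - i
    return 33

15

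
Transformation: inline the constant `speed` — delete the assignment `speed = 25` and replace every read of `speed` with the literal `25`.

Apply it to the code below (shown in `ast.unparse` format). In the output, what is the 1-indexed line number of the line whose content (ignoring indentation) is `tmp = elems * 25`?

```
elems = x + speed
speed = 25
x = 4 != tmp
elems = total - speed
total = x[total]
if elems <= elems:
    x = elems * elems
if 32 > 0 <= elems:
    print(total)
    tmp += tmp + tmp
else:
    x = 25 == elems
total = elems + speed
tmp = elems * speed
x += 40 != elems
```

13

Transformed code:
elems = x + 25
x = 4 != tmp
elems = total - 25
total = x[total]
if elems <= elems:
    x = elems * elems
if 32 > 0 <= elems:
    print(total)
    tmp += tmp + tmp
else:
    x = 25 == elems
total = elems + 25
tmp = elems * 25
x += 40 != elems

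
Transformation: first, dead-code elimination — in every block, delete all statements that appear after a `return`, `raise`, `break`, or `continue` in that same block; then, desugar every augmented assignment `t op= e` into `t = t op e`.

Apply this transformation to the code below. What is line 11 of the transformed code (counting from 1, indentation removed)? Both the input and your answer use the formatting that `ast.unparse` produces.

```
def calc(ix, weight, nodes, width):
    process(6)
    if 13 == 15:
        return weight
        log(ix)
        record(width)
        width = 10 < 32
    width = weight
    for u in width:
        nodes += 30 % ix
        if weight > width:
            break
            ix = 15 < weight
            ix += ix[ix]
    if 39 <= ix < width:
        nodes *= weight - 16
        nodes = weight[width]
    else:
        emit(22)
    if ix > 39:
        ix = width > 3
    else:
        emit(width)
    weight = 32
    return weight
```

nodes = nodes * (weight - 16)

Transformed code:
def calc(ix, weight, nodes, width):
    process(6)
    if 13 == 15:
        return weight
    width = weight
    for u in width:
        nodes = nodes + 30 % ix
        if weight > width:
            break
    if 39 <= ix < width:
        nodes = nodes * (weight - 16)
        nodes = weight[width]
    else:
        emit(22)
    if ix > 39:
        ix = width > 3
    else:
        emit(width)
    weight = 32
    return weight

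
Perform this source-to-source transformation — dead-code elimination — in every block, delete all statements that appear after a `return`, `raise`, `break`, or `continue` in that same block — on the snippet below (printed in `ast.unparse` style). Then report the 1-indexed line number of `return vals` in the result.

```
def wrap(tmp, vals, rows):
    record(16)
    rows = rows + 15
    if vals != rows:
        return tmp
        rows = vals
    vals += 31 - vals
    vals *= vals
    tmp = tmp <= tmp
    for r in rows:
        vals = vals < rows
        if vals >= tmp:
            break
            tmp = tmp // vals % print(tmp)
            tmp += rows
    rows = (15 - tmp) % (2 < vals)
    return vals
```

Transformed code:
def wrap(tmp, vals, rows):
    record(16)
    rows = rows + 15
    if vals != rows:
        return tmp
    vals += 31 - vals
    vals *= vals
    tmp = tmp <= tmp
    for r in rows:
        vals = vals < rows
        if vals >= tmp:
            break
    rows = (15 - tmp) % (2 < vals)
    return vals

14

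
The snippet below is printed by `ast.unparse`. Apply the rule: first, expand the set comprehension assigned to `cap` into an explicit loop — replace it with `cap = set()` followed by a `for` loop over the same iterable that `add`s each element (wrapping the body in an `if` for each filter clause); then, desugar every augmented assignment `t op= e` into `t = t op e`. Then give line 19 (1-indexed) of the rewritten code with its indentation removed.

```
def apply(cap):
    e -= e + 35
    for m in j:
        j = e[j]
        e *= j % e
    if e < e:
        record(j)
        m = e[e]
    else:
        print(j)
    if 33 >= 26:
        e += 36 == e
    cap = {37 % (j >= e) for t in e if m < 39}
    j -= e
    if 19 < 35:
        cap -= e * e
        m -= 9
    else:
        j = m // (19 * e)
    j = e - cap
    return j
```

Transformed code:
def apply(cap):
    e = e - (e + 35)
    for m in j:
        j = e[j]
        e = e * (j % e)
    if e < e:
        record(j)
        m = e[e]
    else:
        print(j)
    if 33 >= 26:
        e = e + (36 == e)
    cap = set()
    for t in e:
        if m < 39:
            cap.add(37 % (j >= e))
    j = j - e
    if 19 < 35:
        cap = cap - e * e
        m = m - 9
    else:
        j = m // (19 * e)
    j = e - cap
    return j

cap = cap - e * e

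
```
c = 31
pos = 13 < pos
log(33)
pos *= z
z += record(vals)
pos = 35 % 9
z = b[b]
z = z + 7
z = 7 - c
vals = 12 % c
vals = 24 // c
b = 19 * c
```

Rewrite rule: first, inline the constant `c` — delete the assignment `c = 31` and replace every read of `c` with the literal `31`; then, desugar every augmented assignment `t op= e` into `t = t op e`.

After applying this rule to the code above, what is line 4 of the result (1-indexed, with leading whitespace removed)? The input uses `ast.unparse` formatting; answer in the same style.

z = z + record(vals)

Transformed code:
pos = 13 < pos
log(33)
pos = pos * z
z = z + record(vals)
pos = 35 % 9
z = b[b]
z = z + 7
z = 7 - 31
vals = 12 % 31
vals = 24 // 31
b = 19 * 31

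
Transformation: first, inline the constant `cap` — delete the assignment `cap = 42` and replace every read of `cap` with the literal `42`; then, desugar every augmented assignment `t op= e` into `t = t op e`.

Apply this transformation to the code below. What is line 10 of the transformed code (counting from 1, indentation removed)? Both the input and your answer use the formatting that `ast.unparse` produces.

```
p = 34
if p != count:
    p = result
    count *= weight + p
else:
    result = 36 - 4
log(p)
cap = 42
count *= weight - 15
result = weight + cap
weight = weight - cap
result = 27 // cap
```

weight = weight - 42

Transformed code:
p = 34
if p != count:
    p = result
    count = count * (weight + p)
else:
    result = 36 - 4
log(p)
count = count * (weight - 15)
result = weight + 42
weight = weight - 42
result = 27 // 42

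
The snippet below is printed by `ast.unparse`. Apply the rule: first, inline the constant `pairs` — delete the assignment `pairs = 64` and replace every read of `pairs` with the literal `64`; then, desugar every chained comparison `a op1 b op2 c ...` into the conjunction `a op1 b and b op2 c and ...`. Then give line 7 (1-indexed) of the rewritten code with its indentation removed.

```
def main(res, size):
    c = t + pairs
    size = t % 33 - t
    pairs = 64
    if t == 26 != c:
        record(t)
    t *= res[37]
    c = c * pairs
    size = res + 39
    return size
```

Transformed code:
def main(res, size):
    c = t + 64
    size = t % 33 - t
    if t == 26 and 26 != c:
        record(t)
    t *= res[37]
    c = c * 64
    size = res + 39
    return size

c = c * 64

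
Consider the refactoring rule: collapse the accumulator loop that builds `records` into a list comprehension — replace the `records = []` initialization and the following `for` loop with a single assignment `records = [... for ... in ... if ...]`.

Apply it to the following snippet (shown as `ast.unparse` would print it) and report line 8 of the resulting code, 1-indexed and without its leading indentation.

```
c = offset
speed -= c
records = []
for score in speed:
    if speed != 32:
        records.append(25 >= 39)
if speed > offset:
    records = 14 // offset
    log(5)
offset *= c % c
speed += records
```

Transformed code:
c = offset
speed -= c
records = [25 >= 39 for score in speed if speed != 32]
if speed > offset:
    records = 14 // offset
    log(5)
offset *= c % c
speed += records

speed += records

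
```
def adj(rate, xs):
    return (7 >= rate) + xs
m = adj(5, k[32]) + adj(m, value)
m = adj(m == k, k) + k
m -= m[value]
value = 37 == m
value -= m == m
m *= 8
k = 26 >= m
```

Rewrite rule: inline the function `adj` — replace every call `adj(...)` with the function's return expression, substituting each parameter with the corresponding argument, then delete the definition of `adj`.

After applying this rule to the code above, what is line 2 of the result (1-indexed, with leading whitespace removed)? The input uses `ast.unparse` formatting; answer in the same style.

m = (7 >= (m == k)) + k + k

Transformed code:
m = (7 >= 5) + k[32] + ((7 >= m) + value)
m = (7 >= (m == k)) + k + k
m -= m[value]
value = 37 == m
value -= m == m
m *= 8
k = 26 >= m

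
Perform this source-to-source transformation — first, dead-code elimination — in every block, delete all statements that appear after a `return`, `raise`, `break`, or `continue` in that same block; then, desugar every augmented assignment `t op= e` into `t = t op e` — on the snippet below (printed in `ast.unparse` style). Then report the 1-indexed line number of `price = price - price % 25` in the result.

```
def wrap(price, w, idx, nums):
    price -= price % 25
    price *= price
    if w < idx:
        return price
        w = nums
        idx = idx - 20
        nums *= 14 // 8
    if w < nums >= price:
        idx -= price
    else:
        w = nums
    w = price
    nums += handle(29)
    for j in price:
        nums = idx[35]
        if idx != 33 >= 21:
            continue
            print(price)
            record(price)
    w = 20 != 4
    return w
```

Transformed code:
def wrap(price, w, idx, nums):
    price = price - price % 25
    price = price * price
    if w < idx:
        return price
    if w < nums >= price:
        idx = idx - price
    else:
        w = nums
    w = price
    nums = nums + handle(29)
    for j in price:
        nums = idx[35]
        if idx != 33 >= 21:
            continue
    w = 20 != 4
    return w

2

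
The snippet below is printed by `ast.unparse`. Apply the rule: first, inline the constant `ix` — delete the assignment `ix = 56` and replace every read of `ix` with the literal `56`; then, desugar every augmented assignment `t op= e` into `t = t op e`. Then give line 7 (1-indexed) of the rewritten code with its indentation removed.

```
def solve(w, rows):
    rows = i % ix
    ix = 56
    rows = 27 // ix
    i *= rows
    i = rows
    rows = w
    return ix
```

return 56

Transformed code:
def solve(w, rows):
    rows = i % 56
    rows = 27 // 56
    i = i * rows
    i = rows
    rows = w
    return 56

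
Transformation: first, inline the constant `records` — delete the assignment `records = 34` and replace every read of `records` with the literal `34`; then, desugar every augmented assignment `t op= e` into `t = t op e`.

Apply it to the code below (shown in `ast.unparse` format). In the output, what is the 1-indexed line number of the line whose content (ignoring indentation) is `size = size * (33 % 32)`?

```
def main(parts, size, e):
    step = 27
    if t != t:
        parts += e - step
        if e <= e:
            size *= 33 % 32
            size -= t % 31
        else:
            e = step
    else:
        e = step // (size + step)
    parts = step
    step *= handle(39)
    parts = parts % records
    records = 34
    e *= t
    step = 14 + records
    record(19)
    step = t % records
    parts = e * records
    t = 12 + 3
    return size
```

Transformed code:
def main(parts, size, e):
    step = 27
    if t != t:
        parts = parts + (e - step)
        if e <= e:
            size = size * (33 % 32)
            size = size - t % 31
        else:
            e = step
    else:
        e = step // (size + step)
    parts = step
    step = step * handle(39)
    parts = parts % 34
    e = e * t
    step = 14 + 34
    record(19)
    step = t % 34
    parts = e * 34
    t = 12 + 3
    return size

6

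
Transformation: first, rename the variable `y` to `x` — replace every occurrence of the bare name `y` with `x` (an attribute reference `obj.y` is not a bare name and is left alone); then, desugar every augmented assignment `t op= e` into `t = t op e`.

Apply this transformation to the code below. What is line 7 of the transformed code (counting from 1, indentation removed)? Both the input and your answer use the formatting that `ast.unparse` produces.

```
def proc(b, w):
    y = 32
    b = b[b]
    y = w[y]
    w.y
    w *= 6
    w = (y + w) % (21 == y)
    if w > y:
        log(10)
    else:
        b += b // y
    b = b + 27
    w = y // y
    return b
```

Transformed code:
def proc(b, w):
    x = 32
    b = b[b]
    x = w[x]
    w.y
    w = w * 6
    w = (x + w) % (21 == x)
    if w > x:
        log(10)
    else:
        b = b + b // x
    b = b + 27
    w = x // x
    return b

w = (x + w) % (21 == x)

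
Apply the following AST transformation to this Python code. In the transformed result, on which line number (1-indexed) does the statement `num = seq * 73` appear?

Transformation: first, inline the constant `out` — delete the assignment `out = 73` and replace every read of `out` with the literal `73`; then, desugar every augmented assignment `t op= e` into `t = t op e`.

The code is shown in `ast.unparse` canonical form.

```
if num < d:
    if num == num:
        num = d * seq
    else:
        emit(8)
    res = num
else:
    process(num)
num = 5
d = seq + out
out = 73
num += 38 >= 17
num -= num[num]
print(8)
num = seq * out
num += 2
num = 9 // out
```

14

Transformed code:
if num < d:
    if num == num:
        num = d * seq
    else:
        emit(8)
    res = num
else:
    process(num)
num = 5
d = seq + 73
num = num + (38 >= 17)
num = num - num[num]
print(8)
num = seq * 73
num = num + 2
num = 9 // 73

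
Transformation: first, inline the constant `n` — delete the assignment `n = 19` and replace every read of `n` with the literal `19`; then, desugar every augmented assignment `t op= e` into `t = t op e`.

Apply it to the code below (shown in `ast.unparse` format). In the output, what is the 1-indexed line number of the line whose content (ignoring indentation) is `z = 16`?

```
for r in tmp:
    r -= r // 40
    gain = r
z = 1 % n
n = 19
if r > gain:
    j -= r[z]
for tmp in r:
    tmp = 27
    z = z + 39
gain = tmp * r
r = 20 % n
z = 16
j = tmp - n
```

12

Transformed code:
for r in tmp:
    r = r - r // 40
    gain = r
z = 1 % 19
if r > gain:
    j = j - r[z]
for tmp in r:
    tmp = 27
    z = z + 39
gain = tmp * r
r = 20 % 19
z = 16
j = tmp - 19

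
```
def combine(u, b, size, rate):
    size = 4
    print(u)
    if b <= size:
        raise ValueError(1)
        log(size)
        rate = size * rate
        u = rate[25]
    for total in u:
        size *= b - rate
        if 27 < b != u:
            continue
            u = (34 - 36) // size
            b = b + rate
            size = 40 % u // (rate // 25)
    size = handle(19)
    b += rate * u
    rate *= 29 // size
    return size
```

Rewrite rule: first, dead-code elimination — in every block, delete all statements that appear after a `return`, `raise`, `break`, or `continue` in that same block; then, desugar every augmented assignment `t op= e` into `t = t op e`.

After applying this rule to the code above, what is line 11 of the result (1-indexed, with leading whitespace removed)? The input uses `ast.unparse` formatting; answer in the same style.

b = b + rate * u

Transformed code:
def combine(u, b, size, rate):
    size = 4
    print(u)
    if b <= size:
        raise ValueError(1)
    for total in u:
        size = size * (b - rate)
        if 27 < b != u:
            continue
    size = handle(19)
    b = b + rate * u
    rate = rate * (29 // size)
    return size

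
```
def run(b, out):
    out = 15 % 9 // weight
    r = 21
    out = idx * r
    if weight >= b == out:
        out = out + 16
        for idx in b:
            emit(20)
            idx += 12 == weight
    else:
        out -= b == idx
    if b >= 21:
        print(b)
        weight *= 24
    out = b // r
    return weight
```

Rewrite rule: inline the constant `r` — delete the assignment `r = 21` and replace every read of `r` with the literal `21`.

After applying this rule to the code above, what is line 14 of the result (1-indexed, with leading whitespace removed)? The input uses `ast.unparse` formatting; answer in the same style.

Transformed code:
def run(b, out):
    out = 15 % 9 // weight
    out = idx * 21
    if weight >= b == out:
        out = out + 16
        for idx in b:
            emit(20)
            idx += 12 == weight
    else:
        out -= b == idx
    if b >= 21:
        print(b)
        weight *= 24
    out = b // 21
    return weight

out = b // 21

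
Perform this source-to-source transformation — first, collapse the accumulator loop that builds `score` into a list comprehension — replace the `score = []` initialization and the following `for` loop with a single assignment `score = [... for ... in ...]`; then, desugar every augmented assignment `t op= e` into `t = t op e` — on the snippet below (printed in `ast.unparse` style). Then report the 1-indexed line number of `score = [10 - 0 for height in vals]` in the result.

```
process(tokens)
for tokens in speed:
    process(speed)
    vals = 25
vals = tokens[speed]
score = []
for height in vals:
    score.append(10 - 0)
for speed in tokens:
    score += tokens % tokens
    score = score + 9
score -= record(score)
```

6

Transformed code:
process(tokens)
for tokens in speed:
    process(speed)
    vals = 25
vals = tokens[speed]
score = [10 - 0 for height in vals]
for speed in tokens:
    score = score + tokens % tokens
    score = score + 9
score = score - record(score)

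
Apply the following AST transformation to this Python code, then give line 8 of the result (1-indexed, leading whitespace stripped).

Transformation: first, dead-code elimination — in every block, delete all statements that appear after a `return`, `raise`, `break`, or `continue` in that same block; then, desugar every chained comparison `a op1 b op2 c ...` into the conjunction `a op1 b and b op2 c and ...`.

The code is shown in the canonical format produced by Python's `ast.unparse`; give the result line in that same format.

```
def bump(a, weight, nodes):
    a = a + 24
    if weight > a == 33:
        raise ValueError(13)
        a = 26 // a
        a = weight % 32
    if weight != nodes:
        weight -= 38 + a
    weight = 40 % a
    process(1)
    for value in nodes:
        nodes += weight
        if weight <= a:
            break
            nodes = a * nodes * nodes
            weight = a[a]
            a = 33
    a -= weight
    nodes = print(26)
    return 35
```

process(1)

Transformed code:
def bump(a, weight, nodes):
    a = a + 24
    if weight > a and a == 33:
        raise ValueError(13)
    if weight != nodes:
        weight -= 38 + a
    weight = 40 % a
    process(1)
    for value in nodes:
        nodes += weight
        if weight <= a:
            break
    a -= weight
    nodes = print(26)
    return 35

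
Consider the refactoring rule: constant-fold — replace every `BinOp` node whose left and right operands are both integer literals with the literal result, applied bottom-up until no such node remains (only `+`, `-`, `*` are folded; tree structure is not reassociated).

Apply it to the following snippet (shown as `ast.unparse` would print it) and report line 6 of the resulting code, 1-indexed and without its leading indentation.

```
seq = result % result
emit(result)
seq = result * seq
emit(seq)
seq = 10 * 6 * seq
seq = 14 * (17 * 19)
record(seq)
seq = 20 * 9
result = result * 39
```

seq = 4522

Transformed code:
seq = result % result
emit(result)
seq = result * seq
emit(seq)
seq = 60 * seq
seq = 4522
record(seq)
seq = 180
result = result * 39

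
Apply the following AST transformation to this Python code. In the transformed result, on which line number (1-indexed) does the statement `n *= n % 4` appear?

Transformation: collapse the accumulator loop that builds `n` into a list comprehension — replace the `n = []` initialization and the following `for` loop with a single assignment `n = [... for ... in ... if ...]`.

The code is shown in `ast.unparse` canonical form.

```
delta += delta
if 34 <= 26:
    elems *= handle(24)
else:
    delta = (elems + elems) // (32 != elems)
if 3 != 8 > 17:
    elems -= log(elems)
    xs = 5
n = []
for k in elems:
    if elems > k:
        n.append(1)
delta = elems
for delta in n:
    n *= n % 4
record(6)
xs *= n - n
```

12

Transformed code:
delta += delta
if 34 <= 26:
    elems *= handle(24)
else:
    delta = (elems + elems) // (32 != elems)
if 3 != 8 > 17:
    elems -= log(elems)
    xs = 5
n = [1 for k in elems if elems > k]
delta = elems
for delta in n:
    n *= n % 4
record(6)
xs *= n - n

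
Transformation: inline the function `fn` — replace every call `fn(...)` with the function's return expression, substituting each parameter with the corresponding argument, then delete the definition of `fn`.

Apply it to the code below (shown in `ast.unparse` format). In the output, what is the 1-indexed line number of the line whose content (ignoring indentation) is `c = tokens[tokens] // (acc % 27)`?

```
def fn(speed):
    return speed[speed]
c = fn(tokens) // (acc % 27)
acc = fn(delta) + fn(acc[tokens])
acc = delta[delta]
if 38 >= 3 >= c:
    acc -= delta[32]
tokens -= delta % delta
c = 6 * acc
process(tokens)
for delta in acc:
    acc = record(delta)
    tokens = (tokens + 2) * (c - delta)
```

1

Transformed code:
c = tokens[tokens] // (acc % 27)
acc = delta[delta] + acc[tokens][acc[tokens]]
acc = delta[delta]
if 38 >= 3 >= c:
    acc -= delta[32]
tokens -= delta % delta
c = 6 * acc
process(tokens)
for delta in acc:
    acc = record(delta)
    tokens = (tokens + 2) * (c - delta)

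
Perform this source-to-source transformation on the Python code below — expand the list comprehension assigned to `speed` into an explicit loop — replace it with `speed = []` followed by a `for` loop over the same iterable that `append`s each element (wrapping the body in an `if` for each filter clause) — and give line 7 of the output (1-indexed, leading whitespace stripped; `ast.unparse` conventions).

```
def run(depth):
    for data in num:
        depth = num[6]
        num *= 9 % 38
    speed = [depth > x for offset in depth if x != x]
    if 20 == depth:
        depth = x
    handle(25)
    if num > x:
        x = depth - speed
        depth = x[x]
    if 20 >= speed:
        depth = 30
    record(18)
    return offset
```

if x != x:

Transformed code:
def run(depth):
    for data in num:
        depth = num[6]
        num *= 9 % 38
    speed = []
    for offset in depth:
        if x != x:
            speed.append(depth > x)
    if 20 == depth:
        depth = x
    handle(25)
    if num > x:
        x = depth - speed
        depth = x[x]
    if 20 >= speed:
        depth = 30
    record(18)
    return offset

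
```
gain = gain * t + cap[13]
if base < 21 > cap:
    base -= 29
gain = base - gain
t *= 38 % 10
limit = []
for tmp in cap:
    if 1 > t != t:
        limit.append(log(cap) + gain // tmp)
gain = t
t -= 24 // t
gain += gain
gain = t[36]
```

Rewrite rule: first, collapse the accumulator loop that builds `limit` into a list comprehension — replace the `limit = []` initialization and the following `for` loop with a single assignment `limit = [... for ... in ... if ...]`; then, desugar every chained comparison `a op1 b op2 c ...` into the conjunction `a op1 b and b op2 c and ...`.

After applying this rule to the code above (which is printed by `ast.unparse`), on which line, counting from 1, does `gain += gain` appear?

Transformed code:
gain = gain * t + cap[13]
if base < 21 and 21 > cap:
    base -= 29
gain = base - gain
t *= 38 % 10
limit = [log(cap) + gain // tmp for tmp in cap if 1 > t and t != t]
gain = t
t -= 24 // t
gain += gain
gain = t[36]

9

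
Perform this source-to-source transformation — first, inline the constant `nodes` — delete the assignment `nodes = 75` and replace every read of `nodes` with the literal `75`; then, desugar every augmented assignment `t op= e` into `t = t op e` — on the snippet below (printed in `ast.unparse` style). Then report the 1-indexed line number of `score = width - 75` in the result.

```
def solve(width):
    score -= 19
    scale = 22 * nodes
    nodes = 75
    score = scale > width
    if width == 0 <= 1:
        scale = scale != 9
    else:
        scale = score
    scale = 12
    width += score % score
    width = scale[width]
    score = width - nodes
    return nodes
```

Transformed code:
def solve(width):
    score = score - 19
    scale = 22 * 75
    score = scale > width
    if width == 0 <= 1:
        scale = scale != 9
    else:
        scale = score
    scale = 12
    width = width + score % score
    width = scale[width]
    score = width - 75
    return 75

12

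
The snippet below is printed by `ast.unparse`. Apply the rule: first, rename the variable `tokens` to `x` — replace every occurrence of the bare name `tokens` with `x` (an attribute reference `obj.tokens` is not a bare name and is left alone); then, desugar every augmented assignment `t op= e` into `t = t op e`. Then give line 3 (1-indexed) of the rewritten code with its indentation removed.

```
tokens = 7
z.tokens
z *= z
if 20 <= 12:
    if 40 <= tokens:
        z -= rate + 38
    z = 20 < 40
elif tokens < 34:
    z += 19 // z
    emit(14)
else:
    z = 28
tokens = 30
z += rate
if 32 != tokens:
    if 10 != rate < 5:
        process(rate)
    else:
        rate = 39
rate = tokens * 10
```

Transformed code:
x = 7
z.tokens
z = z * z
if 20 <= 12:
    if 40 <= x:
        z = z - (rate + 38)
    z = 20 < 40
elif x < 34:
    z = z + 19 // z
    emit(14)
else:
    z = 28
x = 30
z = z + rate
if 32 != x:
    if 10 != rate < 5:
        process(rate)
    else:
        rate = 39
rate = x * 10

z = z * z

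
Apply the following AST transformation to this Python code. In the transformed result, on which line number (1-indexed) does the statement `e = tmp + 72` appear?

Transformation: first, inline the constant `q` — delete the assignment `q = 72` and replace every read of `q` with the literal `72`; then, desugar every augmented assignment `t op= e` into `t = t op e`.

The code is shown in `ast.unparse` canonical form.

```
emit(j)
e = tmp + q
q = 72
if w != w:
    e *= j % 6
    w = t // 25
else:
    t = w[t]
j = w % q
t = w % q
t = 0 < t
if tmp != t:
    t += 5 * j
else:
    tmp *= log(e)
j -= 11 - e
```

2

Transformed code:
emit(j)
e = tmp + 72
if w != w:
    e = e * (j % 6)
    w = t // 25
else:
    t = w[t]
j = w % 72
t = w % 72
t = 0 < t
if tmp != t:
    t = t + 5 * j
else:
    tmp = tmp * log(e)
j = j - (11 - e)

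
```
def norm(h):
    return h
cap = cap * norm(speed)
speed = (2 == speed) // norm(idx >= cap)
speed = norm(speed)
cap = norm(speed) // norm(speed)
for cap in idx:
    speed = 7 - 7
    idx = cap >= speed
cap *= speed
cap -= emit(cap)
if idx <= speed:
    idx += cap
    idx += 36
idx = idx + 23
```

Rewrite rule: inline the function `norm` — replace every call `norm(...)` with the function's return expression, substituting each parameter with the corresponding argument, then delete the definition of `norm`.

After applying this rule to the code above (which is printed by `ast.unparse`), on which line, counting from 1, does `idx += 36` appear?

12

Transformed code:
cap = cap * speed
speed = (2 == speed) // (idx >= cap)
speed = speed
cap = speed // speed
for cap in idx:
    speed = 7 - 7
    idx = cap >= speed
cap *= speed
cap -= emit(cap)
if idx <= speed:
    idx += cap
    idx += 36
idx = idx + 23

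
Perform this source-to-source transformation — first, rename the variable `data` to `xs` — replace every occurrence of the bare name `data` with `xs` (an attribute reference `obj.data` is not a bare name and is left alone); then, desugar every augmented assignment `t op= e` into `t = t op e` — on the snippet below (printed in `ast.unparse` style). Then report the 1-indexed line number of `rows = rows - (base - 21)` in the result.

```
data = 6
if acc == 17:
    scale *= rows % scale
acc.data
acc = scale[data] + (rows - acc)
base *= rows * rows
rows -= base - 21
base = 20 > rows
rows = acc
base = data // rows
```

7

Transformed code:
xs = 6
if acc == 17:
    scale = scale * (rows % scale)
acc.data
acc = scale[xs] + (rows - acc)
base = base * (rows * rows)
rows = rows - (base - 21)
base = 20 > rows
rows = acc
base = xs // rows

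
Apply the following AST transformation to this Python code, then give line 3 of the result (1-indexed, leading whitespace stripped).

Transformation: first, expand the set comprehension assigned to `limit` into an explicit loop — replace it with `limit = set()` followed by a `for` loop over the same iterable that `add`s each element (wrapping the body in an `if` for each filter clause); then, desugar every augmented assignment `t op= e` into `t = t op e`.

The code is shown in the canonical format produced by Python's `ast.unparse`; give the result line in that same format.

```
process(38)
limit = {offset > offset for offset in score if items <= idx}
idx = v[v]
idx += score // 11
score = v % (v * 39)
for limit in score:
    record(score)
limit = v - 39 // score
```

for offset in score:

Transformed code:
process(38)
limit = set()
for offset in score:
    if items <= idx:
        limit.add(offset > offset)
idx = v[v]
idx = idx + score // 11
score = v % (v * 39)
for limit in score:
    record(score)
limit = v - 39 // score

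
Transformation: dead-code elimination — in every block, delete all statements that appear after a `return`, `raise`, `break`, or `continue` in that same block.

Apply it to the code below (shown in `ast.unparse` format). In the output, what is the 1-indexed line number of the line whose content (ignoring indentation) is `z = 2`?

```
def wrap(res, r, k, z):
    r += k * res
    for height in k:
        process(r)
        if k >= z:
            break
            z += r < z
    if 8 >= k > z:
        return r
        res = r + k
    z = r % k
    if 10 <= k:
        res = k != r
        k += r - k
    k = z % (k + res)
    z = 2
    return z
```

14

Transformed code:
def wrap(res, r, k, z):
    r += k * res
    for height in k:
        process(r)
        if k >= z:
            break
    if 8 >= k > z:
        return r
    z = r % k
    if 10 <= k:
        res = k != r
        k += r - k
    k = z % (k + res)
    z = 2
    return z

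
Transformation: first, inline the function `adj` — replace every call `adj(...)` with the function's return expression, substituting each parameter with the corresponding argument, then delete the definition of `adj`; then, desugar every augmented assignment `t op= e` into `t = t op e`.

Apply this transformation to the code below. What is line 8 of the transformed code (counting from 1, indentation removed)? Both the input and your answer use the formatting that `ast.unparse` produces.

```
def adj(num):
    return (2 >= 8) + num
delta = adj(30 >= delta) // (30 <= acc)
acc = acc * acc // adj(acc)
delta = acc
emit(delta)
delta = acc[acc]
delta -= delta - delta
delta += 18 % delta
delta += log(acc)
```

delta = delta + log(acc)

Transformed code:
delta = ((2 >= 8) + (30 >= delta)) // (30 <= acc)
acc = acc * acc // ((2 >= 8) + acc)
delta = acc
emit(delta)
delta = acc[acc]
delta = delta - (delta - delta)
delta = delta + 18 % delta
delta = delta + log(acc)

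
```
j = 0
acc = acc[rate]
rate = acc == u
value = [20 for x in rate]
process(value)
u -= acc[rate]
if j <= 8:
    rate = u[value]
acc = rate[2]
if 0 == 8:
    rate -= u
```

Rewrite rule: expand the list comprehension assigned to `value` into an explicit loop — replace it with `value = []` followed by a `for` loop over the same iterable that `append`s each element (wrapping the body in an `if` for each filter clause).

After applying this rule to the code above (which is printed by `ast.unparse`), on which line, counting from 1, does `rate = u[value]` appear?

Transformed code:
j = 0
acc = acc[rate]
rate = acc == u
value = []
for x in rate:
    value.append(20)
process(value)
u -= acc[rate]
if j <= 8:
    rate = u[value]
acc = rate[2]
if 0 == 8:
    rate -= u

10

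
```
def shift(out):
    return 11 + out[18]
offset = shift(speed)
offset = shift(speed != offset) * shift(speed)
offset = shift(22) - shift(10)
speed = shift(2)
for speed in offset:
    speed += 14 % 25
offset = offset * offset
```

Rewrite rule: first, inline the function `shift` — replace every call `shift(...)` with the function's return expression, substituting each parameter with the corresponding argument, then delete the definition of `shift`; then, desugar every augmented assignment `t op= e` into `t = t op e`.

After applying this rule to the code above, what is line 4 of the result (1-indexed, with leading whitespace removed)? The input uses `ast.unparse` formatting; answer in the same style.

Transformed code:
offset = 11 + speed[18]
offset = (11 + (speed != offset)[18]) * (11 + speed[18])
offset = 11 + 22[18] - (11 + 10[18])
speed = 11 + 2[18]
for speed in offset:
    speed = speed + 14 % 25
offset = offset * offset

speed = 11 + 2[18]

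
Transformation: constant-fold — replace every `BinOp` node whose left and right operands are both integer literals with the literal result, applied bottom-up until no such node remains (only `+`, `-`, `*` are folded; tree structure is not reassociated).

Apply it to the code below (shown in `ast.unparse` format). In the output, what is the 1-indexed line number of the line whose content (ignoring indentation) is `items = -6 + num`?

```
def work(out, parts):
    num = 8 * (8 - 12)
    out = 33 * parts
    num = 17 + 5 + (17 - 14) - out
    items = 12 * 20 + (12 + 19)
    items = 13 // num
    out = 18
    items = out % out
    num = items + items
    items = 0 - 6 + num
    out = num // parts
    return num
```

10

Transformed code:
def work(out, parts):
    num = -32
    out = 33 * parts
    num = 25 - out
    items = 271
    items = 13 // num
    out = 18
    items = out % out
    num = items + items
    items = -6 + num
    out = num // parts
    return num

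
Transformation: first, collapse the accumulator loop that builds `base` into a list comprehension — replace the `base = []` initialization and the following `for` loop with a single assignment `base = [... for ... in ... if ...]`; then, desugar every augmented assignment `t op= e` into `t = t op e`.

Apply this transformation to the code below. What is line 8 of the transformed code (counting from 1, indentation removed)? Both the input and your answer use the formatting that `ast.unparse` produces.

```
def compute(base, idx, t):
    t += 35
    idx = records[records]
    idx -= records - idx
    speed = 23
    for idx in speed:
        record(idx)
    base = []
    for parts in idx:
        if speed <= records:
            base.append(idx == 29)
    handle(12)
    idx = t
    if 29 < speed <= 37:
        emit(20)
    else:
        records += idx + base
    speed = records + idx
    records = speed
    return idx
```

base = [idx == 29 for parts in idx if speed <= records]

Transformed code:
def compute(base, idx, t):
    t = t + 35
    idx = records[records]
    idx = idx - (records - idx)
    speed = 23
    for idx in speed:
        record(idx)
    base = [idx == 29 for parts in idx if speed <= records]
    handle(12)
    idx = t
    if 29 < speed <= 37:
        emit(20)
    else:
        records = records + (idx + base)
    speed = records + idx
    records = speed
    return idx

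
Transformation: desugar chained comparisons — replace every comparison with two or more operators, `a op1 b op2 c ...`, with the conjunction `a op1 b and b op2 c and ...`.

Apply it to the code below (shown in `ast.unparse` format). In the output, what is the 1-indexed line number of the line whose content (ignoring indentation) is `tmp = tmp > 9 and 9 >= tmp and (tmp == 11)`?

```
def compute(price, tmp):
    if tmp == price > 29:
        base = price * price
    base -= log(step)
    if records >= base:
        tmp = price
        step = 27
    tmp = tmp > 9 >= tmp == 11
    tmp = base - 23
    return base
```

Transformed code:
def compute(price, tmp):
    if tmp == price and price > 29:
        base = price * price
    base -= log(step)
    if records >= base:
        tmp = price
        step = 27
    tmp = tmp > 9 and 9 >= tmp and (tmp == 11)
    tmp = base - 23
    return base

8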